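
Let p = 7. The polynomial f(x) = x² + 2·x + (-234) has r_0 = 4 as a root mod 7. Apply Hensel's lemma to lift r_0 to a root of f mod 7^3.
r_2 = 221 (mod 343)

Hensel: r_{i+1} = r_i − f(r_i)·(f′(r_i))^{-1} mod 7^{i+2}, f′(x) = 2x + 2. Iterate:
  r_0 = 4 (mod 7)
  r_1 = 25 (mod 49)
  r_2 = 221 (mod 343)
Final: r = 221 satisfies f(r) ≡ 0 mod 7^3.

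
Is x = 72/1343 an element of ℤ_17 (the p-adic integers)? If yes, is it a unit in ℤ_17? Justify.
x ∉ ℤ_17 (v_17(x) = -1 < 0)

ℤ_17 = {x ∈ ℚ_17 : v_17(x) ≥ 0} and ℤ_17^× = {x ∈ ℤ_17 : v_17(x) = 0}. Here v_17(72/1343) = v_17(num) − v_17(den) = -1; compare against these criteria.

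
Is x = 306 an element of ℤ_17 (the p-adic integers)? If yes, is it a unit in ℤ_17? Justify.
x ∈ ℤ_17 but not a unit; v_17(x) = 1 > 0

ℤ_17 = {x ∈ ℚ_17 : v_17(x) ≥ 0} and ℤ_17^× = {x ∈ ℤ_17 : v_17(x) = 0}. Here v_17(306) = v_17(num) − v_17(den) = 1; compare against these criteria.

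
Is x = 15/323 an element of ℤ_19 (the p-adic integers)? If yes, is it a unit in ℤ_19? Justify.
x ∉ ℤ_19 (v_19(x) = -1 < 0)

ℤ_19 = {x ∈ ℚ_19 : v_19(x) ≥ 0} and ℤ_19^× = {x ∈ ℤ_19 : v_19(x) = 0}. Here v_19(15/323) = v_19(num) − v_19(den) = -1; compare against these criteria.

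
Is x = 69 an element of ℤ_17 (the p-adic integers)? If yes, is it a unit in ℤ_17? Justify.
x ∈ ℤ_17^× (unit); v_17(x) = 0

ℤ_17 = {x ∈ ℚ_17 : v_17(x) ≥ 0} and ℤ_17^× = {x ∈ ℤ_17 : v_17(x) = 0}. Here v_17(69) = v_17(num) − v_17(den) = 0; compare against these criteria.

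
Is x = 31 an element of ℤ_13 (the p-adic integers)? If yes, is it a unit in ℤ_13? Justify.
x ∈ ℤ_13^× (unit); v_13(x) = 0

ℤ_13 = {x ∈ ℚ_13 : v_13(x) ≥ 0} and ℤ_13^× = {x ∈ ℤ_13 : v_13(x) = 0}. Here v_13(31) = v_13(num) − v_13(den) = 0; compare against these criteria.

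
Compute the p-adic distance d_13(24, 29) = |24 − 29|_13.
d_13(24, 29) = 1

Step 1 — x − y = 24 − 29 = -5. Step 2 — v_13(-5) = 0 (factor: -5 = −(13^0 · 5); the sign does not affect v_p). Step 3 — |x − y|_13 = 13^{0} = 1.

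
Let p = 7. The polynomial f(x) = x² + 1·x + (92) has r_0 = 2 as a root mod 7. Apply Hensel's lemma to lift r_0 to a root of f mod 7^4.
r_3 = 1423 (mod 2401)

Hensel: r_{i+1} = r_i − f(r_i)·(f′(r_i))^{-1} mod 7^{i+2}, f′(x) = 2x + 1. Iterate:
  r_0 = 2 (mod 7)
  r_1 = 2 (mod 49)
  r_2 = 51 (mod 343)
  r_3 = 1423 (mod 2401)
Final: r = 1423 satisfies f(r) ≡ 0 mod 7^4.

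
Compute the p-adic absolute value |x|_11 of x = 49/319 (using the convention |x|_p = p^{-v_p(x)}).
|49/319|_11 = 11

Step 1 — compute v_11(x) by factoring powers of 11 out of the numerator and denominator: v_11(49/319) = -1. Step 2 — apply |x|_p = p^{-v_p(x)} = 11^{1} = 11.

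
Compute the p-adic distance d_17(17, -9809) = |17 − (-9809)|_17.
d_17(17, -9809) = 1/4913

Step 1 — x − y = 17 − (-9809) = 9826. Step 2 — v_17(9826) = 3 (factor: 9826 = (17^3 · 2); the sign does not affect v_p). Step 3 — |x − y|_17 = 17^{-3} = 1/4913.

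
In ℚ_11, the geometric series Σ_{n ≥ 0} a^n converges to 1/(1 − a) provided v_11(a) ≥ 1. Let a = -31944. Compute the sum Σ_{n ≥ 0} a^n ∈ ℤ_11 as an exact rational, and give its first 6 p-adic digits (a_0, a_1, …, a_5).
Σ a^n = 1/(1 − a) = 1/31945;  first 6 digits = (1, 0, 0, 9, 8, 10)

v_11(a) = 3 ≥ 1, so the series converges in ℤ_11 to 1/(1 − a) = 1/(1 − (-31944)) = 1/31945. Expand this rational in ℤ_11: compute digits iteratively via d_i = x_i mod 11, x_{i+1} = (x_i − d_i)/11. The first 6 digits are (1, 0, 0, 9, 8, 10).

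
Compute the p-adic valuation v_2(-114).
v_2(-114) = 1

v_2(n) is the largest exponent k such that 2^k divides n. Factor out: -114 = -2^1 · 57. (Sign doesn't affect v_p.) So v_2(-114) = 1.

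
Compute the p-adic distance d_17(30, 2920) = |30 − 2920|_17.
d_17(30, 2920) = 1/289

Step 1 — x − y = 30 − 2920 = -2890. Step 2 — v_17(-2890) = 2 (factor: -2890 = −(17^2 · 10); the sign does not affect v_p). Step 3 — |x − y|_17 = 17^{-2} = 1/289.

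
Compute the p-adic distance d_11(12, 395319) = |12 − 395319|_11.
d_11(12, 395319) = 1/14641

Step 1 — x − y = 12 − 395319 = -395307. Step 2 — v_11(-395307) = 4 (factor: -395307 = −(11^4 · 27); the sign does not affect v_p). Step 3 — |x − y|_11 = 11^{-4} = 1/14641.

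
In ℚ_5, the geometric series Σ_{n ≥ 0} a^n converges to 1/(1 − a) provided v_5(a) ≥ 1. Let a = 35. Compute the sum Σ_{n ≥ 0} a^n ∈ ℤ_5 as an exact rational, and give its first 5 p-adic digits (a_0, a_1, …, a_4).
Σ a^n = 1/(1 − a) = -1/34;  first 5 digits = (1, 2, 0, 3, 1)

v_5(a) = 1 ≥ 1, so the series converges in ℤ_5 to 1/(1 − a) = 1/(1 − 35) = -1/34. Expand this rational in ℤ_5: compute digits iteratively via d_i = x_i mod 5, x_{i+1} = (x_i − d_i)/5. The first 5 digits are (1, 2, 0, 3, 1).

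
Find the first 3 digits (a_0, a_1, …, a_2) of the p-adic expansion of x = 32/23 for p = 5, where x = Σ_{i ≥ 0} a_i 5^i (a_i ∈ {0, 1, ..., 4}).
(a_0, …, a_2) = (4, 1, 1)

v_5(32/23) = 0 (numerator and denominator both coprime to 5), so x ∈ ℤ_5^×. Compute digits iteratively via a_i = x_i mod 5, x_{i+1} = (x_i − a_i)/5, with x_0 = x:
  x_0 = 32/23;  a_0 = 4;  x_1 = (x_0 − 4)/5 = -12/23
  x_1 = -12/23;  a_1 = 1;  x_2 = (x_1 − 1)/5 = -7/23
  x_2 = -7/23;  a_2 = 1;  x_3 = (x_2 − 1)/5 = -6/23
Digits: (4, 1, 1).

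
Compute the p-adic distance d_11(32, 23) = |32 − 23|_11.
d_11(32, 23) = 1

Step 1 — x − y = 32 − 23 = 9. Step 2 — v_11(9) = 0 (factor: 9 = (11^0 · 9); the sign does not affect v_p). Step 3 — |x − y|_11 = 11^{0} = 1.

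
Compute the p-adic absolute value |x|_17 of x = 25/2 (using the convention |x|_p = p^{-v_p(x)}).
|25/2|_17 = 1

Step 1 — compute v_17(x) by factoring powers of 17 out of the numerator and denominator: v_17(25/2) = 0. Step 2 — apply |x|_p = p^{-v_p(x)} = 17^{0} = 1.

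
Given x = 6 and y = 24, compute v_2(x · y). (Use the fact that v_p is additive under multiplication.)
v_2(144) = 4

v_p(x) = 1 (factor: 6 = 2^1 · 3); v_p(y) = 3 (factor: 24 = 2^3 · 3). Additivity: v_p(xy) = v_p(x) + v_p(y) = 1 + 3 = 4. (Direct check: xy = 144 = 2^4 · (9).)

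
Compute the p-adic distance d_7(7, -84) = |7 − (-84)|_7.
d_7(7, -84) = 1/7

Step 1 — x − y = 7 − (-84) = 91. Step 2 — v_7(91) = 1 (factor: 91 = (7^1 · 13); the sign does not affect v_p). Step 3 — |x − y|_7 = 7^{-1} = 1/7.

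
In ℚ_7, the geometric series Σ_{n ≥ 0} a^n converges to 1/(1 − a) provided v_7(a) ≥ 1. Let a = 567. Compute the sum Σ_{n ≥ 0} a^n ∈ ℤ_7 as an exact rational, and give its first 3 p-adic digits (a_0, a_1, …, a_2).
Σ a^n = 1/(1 − a) = -1/566;  first 3 digits = (1, 4, 6)

v_7(a) = 1 ≥ 1, so the series converges in ℤ_7 to 1/(1 − a) = 1/(1 − 567) = -1/566. Expand this rational in ℤ_7: compute digits iteratively via d_i = x_i mod 7, x_{i+1} = (x_i − d_i)/7. The first 3 digits are (1, 4, 6).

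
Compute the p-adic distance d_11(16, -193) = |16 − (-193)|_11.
d_11(16, -193) = 1/11

Step 1 — x − y = 16 − (-193) = 209. Step 2 — v_11(209) = 1 (factor: 209 = (11^1 · 19); the sign does not affect v_p). Step 3 — |x − y|_11 = 11^{-1} = 1/11.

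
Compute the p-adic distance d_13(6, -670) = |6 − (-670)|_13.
d_13(6, -670) = 1/169

Step 1 — x − y = 6 − (-670) = 676. Step 2 — v_13(676) = 2 (factor: 676 = (13^2 · 4); the sign does not affect v_p). Step 3 — |x − y|_13 = 13^{-2} = 1/169.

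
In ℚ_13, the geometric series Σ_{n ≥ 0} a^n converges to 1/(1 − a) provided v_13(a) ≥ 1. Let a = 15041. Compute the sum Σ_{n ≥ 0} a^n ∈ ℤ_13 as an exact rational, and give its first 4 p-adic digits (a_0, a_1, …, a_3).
Σ a^n = 1/(1 − a) = -1/15040;  first 4 digits = (1, 0, 11, 6)

v_13(a) = 2 ≥ 1, so the series converges in ℤ_13 to 1/(1 − a) = 1/(1 − 15041) = -1/15040. Expand this rational in ℤ_13: compute digits iteratively via d_i = x_i mod 13, x_{i+1} = (x_i − d_i)/13. The first 4 digits are (1, 0, 11, 6).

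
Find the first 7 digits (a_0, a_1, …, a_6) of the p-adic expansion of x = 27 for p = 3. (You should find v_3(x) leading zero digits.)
(a_0, …, a_6) = (0, 0, 0, 1, 0, 0, 0)

v_3(27) = 3, so a_0 = ... = a_2 = 0. Factor out: x = 3^3 · u with u = 1 a unit in ℤ_3. Expand u iteratively via a_{v+i} = u_i mod 3, u_{i+1} = (u_i − a_{v+i})/3:
  u_0 = 1;  a_3 = 1;  u_1 = (u_0 − 1)/3 = 0
  u_1 = 0;  a_4 = 0;  u_2 = (u_1 − 0)/3 = 0
  u_2 = 0;  a_5 = 0;  u_3 = (u_2 − 0)/3 = 0
  u_3 = 0;  a_6 = 0;  u_4 = (u_3 − 0)/3 = 0
Digits: (0, 0, 0, 1, 0, 0, 0).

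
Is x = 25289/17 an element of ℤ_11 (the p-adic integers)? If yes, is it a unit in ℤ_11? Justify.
x ∈ ℤ_11 but not a unit; v_11(x) = 3 > 0

ℤ_11 = {x ∈ ℚ_11 : v_11(x) ≥ 0} and ℤ_11^× = {x ∈ ℤ_11 : v_11(x) = 0}. Here v_11(25289/17) = v_11(num) − v_11(den) = 3; compare against these criteria.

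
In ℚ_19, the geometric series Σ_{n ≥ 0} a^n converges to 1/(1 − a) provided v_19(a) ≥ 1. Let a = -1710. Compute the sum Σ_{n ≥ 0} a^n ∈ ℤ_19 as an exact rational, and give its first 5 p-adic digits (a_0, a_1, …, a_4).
Σ a^n = 1/(1 − a) = 1/1711;  first 5 digits = (1, 5, 1, 0, 13)

v_19(a) = 1 ≥ 1, so the series converges in ℤ_19 to 1/(1 − a) = 1/(1 − (-1710)) = 1/1711. Expand this rational in ℤ_19: compute digits iteratively via d_i = x_i mod 19, x_{i+1} = (x_i − d_i)/19. The first 5 digits are (1, 5, 1, 0, 13).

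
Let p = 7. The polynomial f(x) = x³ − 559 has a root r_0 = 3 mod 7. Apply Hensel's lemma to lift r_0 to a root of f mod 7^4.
r_3 = 1137 (mod 2401)

Hensel: r_{i+1} = r_i − f(r_i)/f′(r_i) mod 7^{i+2}, where f′(x) = 3x². Iterate:
  r_0 = 3 (mod 7)
  r_1 = 10 (mod 49)
  r_2 = 108 (mod 343)
  r_3 = 1137 (mod 2401)
Final: r = 1137 with f(r) ≡ 0 mod 7^4.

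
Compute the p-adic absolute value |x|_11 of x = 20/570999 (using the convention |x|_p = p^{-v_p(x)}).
|20/570999|_11 = 14641

Step 1 — compute v_11(x) by factoring powers of 11 out of the numerator and denominator: v_11(20/570999) = -4. Step 2 — apply |x|_p = p^{-v_p(x)} = 11^{4} = 14641.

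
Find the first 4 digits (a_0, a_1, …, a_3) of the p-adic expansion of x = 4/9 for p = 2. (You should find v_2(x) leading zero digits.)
(a_0, …, a_3) = (0, 0, 1, 0)

v_2(4/9) = 2, so a_0 = ... = a_1 = 0. Factor out: x = 2^2 · u with u = 1/9 a unit in ℤ_2. Expand u iteratively via a_{v+i} = u_i mod 2, u_{i+1} = (u_i − a_{v+i})/2:
  u_0 = 1/9;  a_2 = 1;  u_1 = (u_0 − 1)/2 = -4/9
  u_1 = -4/9;  a_3 = 0;  u_2 = (u_1 − 0)/2 = -2/9
Digits: (0, 0, 1, 0).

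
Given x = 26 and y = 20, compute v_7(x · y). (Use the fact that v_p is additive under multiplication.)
v_7(520) = 0

v_p(x) = 0 (factor: 26 = 7^0 · 26); v_p(y) = 0 (factor: 20 = 7^0 · 20). Additivity: v_p(xy) = v_p(x) + v_p(y) = 0 + 0 = 0. (Direct check: xy = 520 = 7^0 · (520).)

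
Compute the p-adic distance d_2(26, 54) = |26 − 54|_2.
d_2(26, 54) = 1/4

Step 1 — x − y = 26 − 54 = -28. Step 2 — v_2(-28) = 2 (factor: -28 = −(2^2 · 7); the sign does not affect v_p). Step 3 — |x − y|_2 = 2^{-2} = 1/4.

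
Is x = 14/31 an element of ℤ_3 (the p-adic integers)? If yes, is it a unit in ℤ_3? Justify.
x ∈ ℤ_3^× (unit); v_3(x) = 0

ℤ_3 = {x ∈ ℚ_3 : v_3(x) ≥ 0} and ℤ_3^× = {x ∈ ℤ_3 : v_3(x) = 0}. Here v_3(14/31) = v_3(num) − v_3(den) = 0; compare against these criteria.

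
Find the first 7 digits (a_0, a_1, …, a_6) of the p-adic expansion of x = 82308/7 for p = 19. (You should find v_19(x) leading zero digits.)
(a_0, …, a_6) = (0, 0, 0, 18, 10, 13, 2)

v_19(82308/7) = 3, so a_0 = ... = a_2 = 0. Factor out: x = 19^3 · u with u = 12/7 a unit in ℤ_19. Expand u iteratively via a_{v+i} = u_i mod 19, u_{i+1} = (u_i − a_{v+i})/19:
  u_0 = 12/7;  a_3 = 18;  u_1 = (u_0 − 18)/19 = -6/7
  u_1 = -6/7;  a_4 = 10;  u_2 = (u_1 − 10)/19 = -4/7
  u_2 = -4/7;  a_5 = 13;  u_3 = (u_2 − 13)/19 = -5/7
  u_3 = -5/7;  a_6 = 2;  u_4 = (u_3 − 2)/19 = -1/7
Digits: (0, 0, 0, 18, 10, 13, 2).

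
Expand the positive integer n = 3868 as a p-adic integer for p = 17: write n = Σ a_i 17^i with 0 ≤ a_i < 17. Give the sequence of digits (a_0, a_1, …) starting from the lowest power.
(a_0, a_1, …) = (9, 6, 13)

Repeated division by 17 gives the digits low-to-high: 3868 = 9 + 6·17^1 + 13·17^2. Digit sequence: (9, 6, 13).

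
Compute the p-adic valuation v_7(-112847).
v_7(-112847) = 4

v_7(n) is the largest exponent k such that 7^k divides n. Factor out: -112847 = -7^4 · 47. (Sign doesn't affect v_p.) So v_7(-112847) = 4.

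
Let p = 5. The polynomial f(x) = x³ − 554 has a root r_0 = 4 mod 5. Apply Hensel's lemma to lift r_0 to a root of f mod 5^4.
r_3 = 34 (mod 625)

Hensel: r_{i+1} = r_i − f(r_i)/f′(r_i) mod 5^{i+2}, where f′(x) = 3x². Iterate:
  r_0 = 4 (mod 5)
  r_1 = 9 (mod 25)
  r_2 = 34 (mod 125)
  r_3 = 34 (mod 625)
Final: r = 34 with f(r) ≡ 0 mod 5^4.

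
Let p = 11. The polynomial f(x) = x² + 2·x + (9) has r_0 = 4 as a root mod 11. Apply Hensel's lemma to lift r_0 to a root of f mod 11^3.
r_2 = 158 (mod 1331)

Hensel: r_{i+1} = r_i − f(r_i)·(f′(r_i))^{-1} mod 11^{i+2}, f′(x) = 2x + 2. Iterate:
  r_0 = 4 (mod 11)
  r_1 = 37 (mod 121)
  r_2 = 158 (mod 1331)
Final: r = 158 satisfies f(r) ≡ 0 mod 11^3.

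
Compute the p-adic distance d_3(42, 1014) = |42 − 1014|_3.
d_3(42, 1014) = 1/243

Step 1 — x − y = 42 − 1014 = -972. Step 2 — v_3(-972) = 5 (factor: -972 = −(3^5 · 4); the sign does not affect v_p). Step 3 — |x − y|_3 = 3^{-5} = 1/243.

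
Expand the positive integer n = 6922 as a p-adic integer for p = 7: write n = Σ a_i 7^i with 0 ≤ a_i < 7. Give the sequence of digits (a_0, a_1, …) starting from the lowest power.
(a_0, a_1, …) = (6, 1, 1, 6, 2)

Repeated division by 7 gives the digits low-to-high: 6922 = 6 + 1·7^1 + 1·7^2 + 6·7^3 + 2·7^4. Digit sequence: (6, 1, 1, 6, 2).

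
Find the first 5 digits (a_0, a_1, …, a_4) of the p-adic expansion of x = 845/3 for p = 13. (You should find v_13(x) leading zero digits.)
(a_0, …, a_4) = (0, 0, 6, 4, 4)

v_13(845/3) = 2, so a_0 = ... = a_1 = 0. Factor out: x = 13^2 · u with u = 5/3 a unit in ℤ_13. Expand u iteratively via a_{v+i} = u_i mod 13, u_{i+1} = (u_i − a_{v+i})/13:
  u_0 = 5/3;  a_2 = 6;  u_1 = (u_0 − 6)/13 = -1/3
  u_1 = -1/3;  a_3 = 4;  u_2 = (u_1 − 4)/13 = -1/3
  u_2 = -1/3;  a_4 = 4;  u_3 = (u_2 − 4)/13 = -1/3
Digits: (0, 0, 6, 4, 4).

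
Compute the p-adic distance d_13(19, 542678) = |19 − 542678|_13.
d_13(19, 542678) = 1/28561

Step 1 — x − y = 19 − 542678 = -542659. Step 2 — v_13(-542659) = 4 (factor: -542659 = −(13^4 · 19); the sign does not affect v_p). Step 3 — |x − y|_13 = 13^{-4} = 1/28561.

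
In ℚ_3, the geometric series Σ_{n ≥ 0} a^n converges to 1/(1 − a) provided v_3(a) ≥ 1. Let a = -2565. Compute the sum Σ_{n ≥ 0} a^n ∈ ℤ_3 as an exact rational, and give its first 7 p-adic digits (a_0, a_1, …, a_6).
Σ a^n = 1/(1 − a) = 1/2566;  first 7 digits = (1, 0, 0, 1, 1, 1, 0)

v_3(a) = 3 ≥ 1, so the series converges in ℤ_3 to 1/(1 − a) = 1/(1 − (-2565)) = 1/2566. Expand this rational in ℤ_3: compute digits iteratively via d_i = x_i mod 3, x_{i+1} = (x_i − d_i)/3. The first 7 digits are (1, 0, 0, 1, 1, 1, 0).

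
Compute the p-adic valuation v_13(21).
v_13(21) = 0

v_13(n) is the largest exponent k such that 13^k divides n. Factor out: 21 = 13^0 · 21. (Sign doesn't affect v_p.) So v_13(21) = 0.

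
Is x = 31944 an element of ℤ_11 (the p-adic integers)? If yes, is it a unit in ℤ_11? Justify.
x ∈ ℤ_11 but not a unit; v_11(x) = 3 > 0

ℤ_11 = {x ∈ ℚ_11 : v_11(x) ≥ 0} and ℤ_11^× = {x ∈ ℤ_11 : v_11(x) = 0}. Here v_11(31944) = v_11(num) − v_11(den) = 3; compare against these criteria.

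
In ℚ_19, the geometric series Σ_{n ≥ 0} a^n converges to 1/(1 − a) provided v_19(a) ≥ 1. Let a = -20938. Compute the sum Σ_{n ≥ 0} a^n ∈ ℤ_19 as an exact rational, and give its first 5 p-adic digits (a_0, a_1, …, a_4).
Σ a^n = 1/(1 − a) = 1/20939;  first 5 digits = (1, 0, 18, 15, 0)

v_19(a) = 2 ≥ 1, so the series converges in ℤ_19 to 1/(1 − a) = 1/(1 − (-20938)) = 1/20939. Expand this rational in ℤ_19: compute digits iteratively via d_i = x_i mod 19, x_{i+1} = (x_i − d_i)/19. The first 5 digits are (1, 0, 18, 15, 0).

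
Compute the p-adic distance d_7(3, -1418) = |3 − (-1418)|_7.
d_7(3, -1418) = 1/49

Step 1 — x − y = 3 − (-1418) = 1421. Step 2 — v_7(1421) = 2 (factor: 1421 = (7^2 · 29); the sign does not affect v_p). Step 3 — |x − y|_7 = 7^{-2} = 1/49.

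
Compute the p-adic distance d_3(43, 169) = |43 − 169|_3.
d_3(43, 169) = 1/9

Step 1 — x − y = 43 − 169 = -126. Step 2 — v_3(-126) = 2 (factor: -126 = −(3^2 · 14); the sign does not affect v_p). Step 3 — |x − y|_3 = 3^{-2} = 1/9.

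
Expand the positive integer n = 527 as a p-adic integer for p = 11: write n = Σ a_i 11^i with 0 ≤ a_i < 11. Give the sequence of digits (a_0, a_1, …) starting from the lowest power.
(a_0, a_1, …) = (10, 3, 4)

Repeated division by 11 gives the digits low-to-high: 527 = 10 + 3·11^1 + 4·11^2. Digit sequence: (10, 3, 4).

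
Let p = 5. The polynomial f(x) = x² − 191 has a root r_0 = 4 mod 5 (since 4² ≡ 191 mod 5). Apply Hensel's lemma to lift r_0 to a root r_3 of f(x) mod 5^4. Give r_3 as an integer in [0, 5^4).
r_3 = 104 (mod 625)

Hensel's recurrence: r_{i+1} = r_i − f(r_i)·(f′(r_i))^{-1} mod 5^{i+2}, with f′(x) = 2x. Iterate:
  r_0 = 4 (mod 5)
  r_1 = 4 (mod 25)
  r_2 = 104 (mod 125)
  r_3 = 104 (mod 625)
Final: r_3 = 104, and one checks f(r_3) ≡ 0 mod 5^4.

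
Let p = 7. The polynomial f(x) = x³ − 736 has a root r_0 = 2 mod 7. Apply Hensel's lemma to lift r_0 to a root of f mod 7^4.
r_3 = 1500 (mod 2401)

Hensel: r_{i+1} = r_i − f(r_i)/f′(r_i) mod 7^{i+2}, where f′(x) = 3x². Iterate:
  r_0 = 2 (mod 7)
  r_1 = 30 (mod 49)
  r_2 = 128 (mod 343)
  r_3 = 1500 (mod 2401)
Final: r = 1500 with f(r) ≡ 0 mod 7^4.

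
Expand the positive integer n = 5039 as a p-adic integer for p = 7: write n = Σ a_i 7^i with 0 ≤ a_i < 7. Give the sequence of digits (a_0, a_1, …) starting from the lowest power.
(a_0, a_1, …) = (6, 5, 4, 0, 2)

Repeated division by 7 gives the digits low-to-high: 5039 = 6 + 5·7^1 + 4·7^2 + 2·7^4. Digit sequence: (6, 5, 4, 0, 2).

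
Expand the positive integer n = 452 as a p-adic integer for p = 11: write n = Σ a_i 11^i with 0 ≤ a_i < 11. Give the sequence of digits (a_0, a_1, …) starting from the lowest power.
(a_0, a_1, …) = (1, 8, 3)

Repeated division by 11 gives the digits low-to-high: 452 = 1 + 8·11^1 + 3·11^2. Digit sequence: (1, 8, 3).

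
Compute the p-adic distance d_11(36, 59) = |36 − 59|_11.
d_11(36, 59) = 1

Step 1 — x − y = 36 − 59 = -23. Step 2 — v_11(-23) = 0 (factor: -23 = −(11^0 · 23); the sign does not affect v_p). Step 3 — |x − y|_11 = 11^{0} = 1.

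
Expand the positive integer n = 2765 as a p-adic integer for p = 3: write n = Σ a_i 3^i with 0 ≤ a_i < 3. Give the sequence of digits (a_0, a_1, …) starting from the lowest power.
(a_0, a_1, …) = (2, 0, 1, 0, 1, 2, 0, 1)

Repeated division by 3 gives the digits low-to-high: 2765 = 2 + 1·3^2 + 1·3^4 + 2·3^5 + 1·3^7. Digit sequence: (2, 0, 1, 0, 1, 2, 0, 1).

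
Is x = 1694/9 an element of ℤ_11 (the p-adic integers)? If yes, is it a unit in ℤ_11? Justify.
x ∈ ℤ_11 but not a unit; v_11(x) = 2 > 0

ℤ_11 = {x ∈ ℚ_11 : v_11(x) ≥ 0} and ℤ_11^× = {x ∈ ℤ_11 : v_11(x) = 0}. Here v_11(1694/9) = v_11(num) − v_11(den) = 2; compare against these criteria.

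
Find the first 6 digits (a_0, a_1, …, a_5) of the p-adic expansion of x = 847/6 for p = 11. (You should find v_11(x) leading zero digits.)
(a_0, …, a_5) = (0, 0, 3, 9, 1, 9)

v_11(847/6) = 2, so a_0 = ... = a_1 = 0. Factor out: x = 11^2 · u with u = 7/6 a unit in ℤ_11. Expand u iteratively via a_{v+i} = u_i mod 11, u_{i+1} = (u_i − a_{v+i})/11:
  u_0 = 7/6;  a_2 = 3;  u_1 = (u_0 − 3)/11 = -1/6
  u_1 = -1/6;  a_3 = 9;  u_2 = (u_1 − 9)/11 = -5/6
  u_2 = -5/6;  a_4 = 1;  u_3 = (u_2 − 1)/11 = -1/6
  u_3 = -1/6;  a_5 = 9;  u_4 = (u_3 − 9)/11 = -5/6
Digits: (0, 0, 3, 9, 1, 9).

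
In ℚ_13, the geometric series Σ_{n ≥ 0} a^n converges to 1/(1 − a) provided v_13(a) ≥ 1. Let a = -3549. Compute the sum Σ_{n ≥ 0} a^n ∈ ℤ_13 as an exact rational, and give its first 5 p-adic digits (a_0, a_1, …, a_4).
Σ a^n = 1/(1 − a) = 1/3550;  first 5 digits = (1, 0, 5, 11, 11)

v_13(a) = 2 ≥ 1, so the series converges in ℤ_13 to 1/(1 − a) = 1/(1 − (-3549)) = 1/3550. Expand this rational in ℤ_13: compute digits iteratively via d_i = x_i mod 13, x_{i+1} = (x_i − d_i)/13. The first 5 digits are (1, 0, 5, 11, 11).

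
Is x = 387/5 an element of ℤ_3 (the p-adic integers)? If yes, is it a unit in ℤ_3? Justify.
x ∈ ℤ_3 but not a unit; v_3(x) = 2 > 0

ℤ_3 = {x ∈ ℚ_3 : v_3(x) ≥ 0} and ℤ_3^× = {x ∈ ℤ_3 : v_3(x) = 0}. Here v_3(387/5) = v_3(num) − v_3(den) = 2; compare against these criteria.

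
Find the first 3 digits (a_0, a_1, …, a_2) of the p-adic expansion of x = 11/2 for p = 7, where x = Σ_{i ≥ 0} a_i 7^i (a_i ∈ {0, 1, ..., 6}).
(a_0, …, a_2) = (2, 4, 3)

v_7(11/2) = 0 (numerator and denominator both coprime to 7), so x ∈ ℤ_7^×. Compute digits iteratively via a_i = x_i mod 7, x_{i+1} = (x_i − a_i)/7, with x_0 = x:
  x_0 = 11/2;  a_0 = 2;  x_1 = (x_0 − 2)/7 = 1/2
  x_1 = 1/2;  a_1 = 4;  x_2 = (x_1 − 4)/7 = -1/2
  x_2 = -1/2;  a_2 = 3;  x_3 = (x_2 − 3)/7 = -1/2
Digits: (2, 4, 3).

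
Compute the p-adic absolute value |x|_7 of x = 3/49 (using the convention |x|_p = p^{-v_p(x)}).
|3/49|_7 = 49

Step 1 — compute v_7(x) by factoring powers of 7 out of the numerator and denominator: v_7(3/49) = -2. Step 2 — apply |x|_p = p^{-v_p(x)} = 7^{2} = 49.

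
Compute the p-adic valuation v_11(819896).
v_11(819896) = 4

v_11(n) is the largest exponent k such that 11^k divides n. Factor out: 819896 = 11^4 · 56. (Sign doesn't affect v_p.) So v_11(819896) = 4.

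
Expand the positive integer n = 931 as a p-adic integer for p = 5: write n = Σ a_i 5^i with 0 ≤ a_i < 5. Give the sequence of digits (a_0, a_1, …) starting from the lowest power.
(a_0, a_1, …) = (1, 1, 2, 2, 1)

Repeated division by 5 gives the digits low-to-high: 931 = 1 + 1·5^1 + 2·5^2 + 2·5^3 + 1·5^4. Digit sequence: (1, 1, 2, 2, 1).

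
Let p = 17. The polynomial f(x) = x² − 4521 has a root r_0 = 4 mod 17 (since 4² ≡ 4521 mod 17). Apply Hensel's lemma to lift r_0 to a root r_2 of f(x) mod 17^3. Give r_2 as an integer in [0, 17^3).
r_2 = 242 (mod 4913)

Hensel's recurrence: r_{i+1} = r_i − f(r_i)·(f′(r_i))^{-1} mod 17^{i+2}, with f′(x) = 2x. Iterate:
  r_0 = 4 (mod 17)
  r_1 = 242 (mod 289)
  r_2 = 242 (mod 4913)
Final: r_2 = 242, and one checks f(r_2) ≡ 0 mod 17^3.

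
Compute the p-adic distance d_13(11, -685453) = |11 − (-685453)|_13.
d_13(11, -685453) = 1/28561

Step 1 — x − y = 11 − (-685453) = 685464. Step 2 — v_13(685464) = 4 (factor: 685464 = (13^4 · 24); the sign does not affect v_p). Step 3 — |x − y|_13 = 13^{-4} = 1/28561.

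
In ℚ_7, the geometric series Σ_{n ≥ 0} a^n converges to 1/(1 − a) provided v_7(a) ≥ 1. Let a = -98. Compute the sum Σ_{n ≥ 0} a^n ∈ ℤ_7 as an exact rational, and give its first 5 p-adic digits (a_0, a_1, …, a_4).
Σ a^n = 1/(1 − a) = 1/99;  first 5 digits = (1, 0, 5, 6, 3)

v_7(a) = 2 ≥ 1, so the series converges in ℤ_7 to 1/(1 − a) = 1/(1 − (-98)) = 1/99. Expand this rational in ℤ_7: compute digits iteratively via d_i = x_i mod 7, x_{i+1} = (x_i − d_i)/7. The first 5 digits are (1, 0, 5, 6, 3).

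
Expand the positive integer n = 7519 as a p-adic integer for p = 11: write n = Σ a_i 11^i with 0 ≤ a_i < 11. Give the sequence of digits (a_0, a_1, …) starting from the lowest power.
(a_0, a_1, …) = (6, 1, 7, 5)

Repeated division by 11 gives the digits low-to-high: 7519 = 6 + 1·11^1 + 7·11^2 + 5·11^3. Digit sequence: (6, 1, 7, 5).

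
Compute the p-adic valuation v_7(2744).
v_7(2744) = 3

v_7(n) is the largest exponent k such that 7^k divides n. Factor out: 2744 = 7^3 · 8. (Sign doesn't affect v_p.) So v_7(2744) = 3.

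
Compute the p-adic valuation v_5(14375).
v_5(14375) = 4

v_5(n) is the largest exponent k such that 5^k divides n. Factor out: 14375 = 5^4 · 23. (Sign doesn't affect v_p.) So v_5(14375) = 4.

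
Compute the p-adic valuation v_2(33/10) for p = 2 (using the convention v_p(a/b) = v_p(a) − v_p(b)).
v_2(33/10) = -1

Factor powers of 2 from the numerator and denominator of the reduced fraction: 33 = 2^0 · 33 and 10 = 2^1 · 5. Apply v_p(a/b) = v_p(a) − v_p(b): v_2(33/10) = 0 − 1 = -1.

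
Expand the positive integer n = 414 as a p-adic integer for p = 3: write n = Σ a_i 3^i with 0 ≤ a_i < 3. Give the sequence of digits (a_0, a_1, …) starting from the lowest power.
(a_0, a_1, …) = (0, 0, 1, 0, 2, 1)

Repeated division by 3 gives the digits low-to-high: 414 = 1·3^2 + 2·3^4 + 1·3^5. Digit sequence: (0, 0, 1, 0, 2, 1).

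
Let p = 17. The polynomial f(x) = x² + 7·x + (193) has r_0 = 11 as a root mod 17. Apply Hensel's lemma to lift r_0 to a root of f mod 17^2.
r_1 = 147 (mod 289)

Hensel: r_{i+1} = r_i − f(r_i)·(f′(r_i))^{-1} mod 17^{i+2}, f′(x) = 2x + 7. Iterate:
  r_0 = 11 (mod 17)
  r_1 = 147 (mod 289)
Final: r = 147 satisfies f(r) ≡ 0 mod 17^2.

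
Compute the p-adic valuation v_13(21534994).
v_13(21534994) = 5

v_13(n) is the largest exponent k such that 13^k divides n. Factor out: 21534994 = 13^5 · 58. (Sign doesn't affect v_p.) So v_13(21534994) = 5.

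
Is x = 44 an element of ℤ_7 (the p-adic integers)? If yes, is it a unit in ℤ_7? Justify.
x ∈ ℤ_7^× (unit); v_7(x) = 0

ℤ_7 = {x ∈ ℚ_7 : v_7(x) ≥ 0} and ℤ_7^× = {x ∈ ℤ_7 : v_7(x) = 0}. Here v_7(44) = v_7(num) − v_7(den) = 0; compare against these criteria.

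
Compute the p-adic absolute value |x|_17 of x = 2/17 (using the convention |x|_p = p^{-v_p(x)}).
|2/17|_17 = 17

Step 1 — compute v_17(x) by factoring powers of 17 out of the numerator and denominator: v_17(2/17) = -1. Step 2 — apply |x|_p = p^{-v_p(x)} = 17^{1} = 17.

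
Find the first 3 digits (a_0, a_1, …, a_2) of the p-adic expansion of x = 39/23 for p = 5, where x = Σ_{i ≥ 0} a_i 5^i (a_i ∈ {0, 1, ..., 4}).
(a_0, …, a_2) = (3, 3, 0)

v_5(39/23) = 0 (numerator and denominator both coprime to 5), so x ∈ ℤ_5^×. Compute digits iteratively via a_i = x_i mod 5, x_{i+1} = (x_i − a_i)/5, with x_0 = x:
  x_0 = 39/23;  a_0 = 3;  x_1 = (x_0 − 3)/5 = -6/23
  x_1 = -6/23;  a_1 = 3;  x_2 = (x_1 − 3)/5 = -15/23
  x_2 = -15/23;  a_2 = 0;  x_3 = (x_2 − 0)/5 = -3/23
Digits: (3, 3, 0).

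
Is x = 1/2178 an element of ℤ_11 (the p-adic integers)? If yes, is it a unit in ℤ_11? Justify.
x ∉ ℤ_11 (v_11(x) = -2 < 0)

ℤ_11 = {x ∈ ℚ_11 : v_11(x) ≥ 0} and ℤ_11^× = {x ∈ ℤ_11 : v_11(x) = 0}. Here v_11(1/2178) = v_11(num) − v_11(den) = -2; compare against these criteria.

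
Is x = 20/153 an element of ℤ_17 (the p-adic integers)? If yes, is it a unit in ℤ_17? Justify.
x ∉ ℤ_17 (v_17(x) = -1 < 0)

ℤ_17 = {x ∈ ℚ_17 : v_17(x) ≥ 0} and ℤ_17^× = {x ∈ ℤ_17 : v_17(x) = 0}. Here v_17(20/153) = v_17(num) − v_17(den) = -1; compare against these criteria.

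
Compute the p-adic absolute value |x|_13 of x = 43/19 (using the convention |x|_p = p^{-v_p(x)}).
|43/19|_13 = 1

Step 1 — compute v_13(x) by factoring powers of 13 out of the numerator and denominator: v_13(43/19) = 0. Step 2 — apply |x|_p = p^{-v_p(x)} = 13^{0} = 1.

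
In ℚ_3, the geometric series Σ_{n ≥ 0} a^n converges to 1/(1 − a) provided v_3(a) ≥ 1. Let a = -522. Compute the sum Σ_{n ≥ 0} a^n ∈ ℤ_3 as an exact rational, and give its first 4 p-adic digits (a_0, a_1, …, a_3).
Σ a^n = 1/(1 − a) = 1/523;  first 4 digits = (1, 0, 2, 1)

v_3(a) = 2 ≥ 1, so the series converges in ℤ_3 to 1/(1 − a) = 1/(1 − (-522)) = 1/523. Expand this rational in ℤ_3: compute digits iteratively via d_i = x_i mod 3, x_{i+1} = (x_i − d_i)/3. The first 4 digits are (1, 0, 2, 1).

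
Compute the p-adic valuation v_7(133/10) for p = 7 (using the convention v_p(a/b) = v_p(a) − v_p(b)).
v_7(133/10) = 1

Factor powers of 7 from the numerator and denominator of the reduced fraction: 133 = 7^1 · 19 and 10 = 7^0 · 10. Apply v_p(a/b) = v_p(a) − v_p(b): v_7(133/10) = 1 − 0 = 1.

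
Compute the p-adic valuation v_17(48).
v_17(48) = 0

v_17(n) is the largest exponent k such that 17^k divides n. Factor out: 48 = 17^0 · 48. (Sign doesn't affect v_p.) So v_17(48) = 0.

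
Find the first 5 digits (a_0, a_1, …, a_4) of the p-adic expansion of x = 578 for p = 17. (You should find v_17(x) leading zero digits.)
(a_0, …, a_4) = (0, 0, 2, 0, 0)

v_17(578) = 2, so a_0 = ... = a_1 = 0. Factor out: x = 17^2 · u with u = 2 a unit in ℤ_17. Expand u iteratively via a_{v+i} = u_i mod 17, u_{i+1} = (u_i − a_{v+i})/17:
  u_0 = 2;  a_2 = 2;  u_1 = (u_0 − 2)/17 = 0
  u_1 = 0;  a_3 = 0;  u_2 = (u_1 − 0)/17 = 0
  u_2 = 0;  a_4 = 0;  u_3 = (u_2 − 0)/17 = 0
Digits: (0, 0, 2, 0, 0).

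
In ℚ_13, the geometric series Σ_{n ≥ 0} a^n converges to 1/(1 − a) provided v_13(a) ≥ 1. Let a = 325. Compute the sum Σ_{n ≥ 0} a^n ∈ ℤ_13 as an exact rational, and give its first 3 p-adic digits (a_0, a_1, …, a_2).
Σ a^n = 1/(1 − a) = -1/324;  first 3 digits = (1, 12, 2)

v_13(a) = 1 ≥ 1, so the series converges in ℤ_13 to 1/(1 − a) = 1/(1 − 325) = -1/324. Expand this rational in ℤ_13: compute digits iteratively via d_i = x_i mod 13, x_{i+1} = (x_i − d_i)/13. The first 3 digits are (1, 12, 2).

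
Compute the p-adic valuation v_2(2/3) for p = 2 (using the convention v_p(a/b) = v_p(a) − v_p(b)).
v_2(2/3) = 1

Factor powers of 2 from the numerator and denominator of the reduced fraction: 2 = 2^1 · 1 and 3 = 2^0 · 3. Apply v_p(a/b) = v_p(a) − v_p(b): v_2(2/3) = 1 − 0 = 1.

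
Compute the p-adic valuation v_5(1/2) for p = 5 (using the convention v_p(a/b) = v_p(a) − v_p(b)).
v_5(1/2) = 0

Factor powers of 5 from the numerator and denominator of the reduced fraction: 1 = 5^0 · 1 and 2 = 5^0 · 2. Apply v_p(a/b) = v_p(a) − v_p(b): v_5(1/2) = 0 − 0 = 0.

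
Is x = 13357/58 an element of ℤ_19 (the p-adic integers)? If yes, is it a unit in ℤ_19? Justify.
x ∈ ℤ_19 but not a unit; v_19(x) = 2 > 0

ℤ_19 = {x ∈ ℚ_19 : v_19(x) ≥ 0} and ℤ_19^× = {x ∈ ℤ_19 : v_19(x) = 0}. Here v_19(13357/58) = v_19(num) − v_19(den) = 2; compare against these criteria.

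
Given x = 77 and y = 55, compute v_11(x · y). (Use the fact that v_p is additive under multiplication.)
v_11(4235) = 2

v_p(x) = 1 (factor: 77 = 11^1 · 7); v_p(y) = 1 (factor: 55 = 11^1 · 5). Additivity: v_p(xy) = v_p(x) + v_p(y) = 1 + 1 = 2. (Direct check: xy = 4235 = 11^2 · (35).)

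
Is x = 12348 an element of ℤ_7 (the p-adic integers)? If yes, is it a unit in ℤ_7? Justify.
x ∈ ℤ_7 but not a unit; v_7(x) = 3 > 0

ℤ_7 = {x ∈ ℚ_7 : v_7(x) ≥ 0} and ℤ_7^× = {x ∈ ℤ_7 : v_7(x) = 0}. Here v_7(12348) = v_7(num) − v_7(den) = 3; compare against these criteria.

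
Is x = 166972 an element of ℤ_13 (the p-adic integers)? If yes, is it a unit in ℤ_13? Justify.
x ∈ ℤ_13 but not a unit; v_13(x) = 3 > 0

ℤ_13 = {x ∈ ℚ_13 : v_13(x) ≥ 0} and ℤ_13^× = {x ∈ ℤ_13 : v_13(x) = 0}. Here v_13(166972) = v_13(num) − v_13(den) = 3; compare against these criteria.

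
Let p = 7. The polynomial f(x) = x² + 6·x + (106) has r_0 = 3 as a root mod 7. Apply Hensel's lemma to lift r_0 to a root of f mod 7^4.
r_3 = 45 (mod 2401)

Hensel: r_{i+1} = r_i − f(r_i)·(f′(r_i))^{-1} mod 7^{i+2}, f′(x) = 2x + 6. Iterate:
  r_0 = 3 (mod 7)
  r_1 = 45 (mod 49)
  r_2 = 45 (mod 343)
  r_3 = 45 (mod 2401)
Final: r = 45 satisfies f(r) ≡ 0 mod 7^4.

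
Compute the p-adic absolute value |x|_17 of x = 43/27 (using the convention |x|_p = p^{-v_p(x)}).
|43/27|_17 = 1

Step 1 — compute v_17(x) by factoring powers of 17 out of the numerator and denominator: v_17(43/27) = 0. Step 2 — apply |x|_p = p^{-v_p(x)} = 17^{0} = 1.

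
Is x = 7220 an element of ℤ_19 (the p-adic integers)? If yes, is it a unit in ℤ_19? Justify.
x ∈ ℤ_19 but not a unit; v_19(x) = 2 > 0

ℤ_19 = {x ∈ ℚ_19 : v_19(x) ≥ 0} and ℤ_19^× = {x ∈ ℤ_19 : v_19(x) = 0}. Here v_19(7220) = v_19(num) − v_19(den) = 2; compare against these criteria.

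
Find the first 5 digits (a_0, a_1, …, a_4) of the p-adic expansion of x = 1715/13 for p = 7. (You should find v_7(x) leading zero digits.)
(a_0, …, a_4) = (0, 0, 0, 2, 3)

v_7(1715/13) = 3, so a_0 = ... = a_2 = 0. Factor out: x = 7^3 · u with u = 5/13 a unit in ℤ_7. Expand u iteratively via a_{v+i} = u_i mod 7, u_{i+1} = (u_i − a_{v+i})/7:
  u_0 = 5/13;  a_3 = 2;  u_1 = (u_0 − 2)/7 = -3/13
  u_1 = -3/13;  a_4 = 3;  u_2 = (u_1 − 3)/7 = -6/13
Digits: (0, 0, 0, 2, 3).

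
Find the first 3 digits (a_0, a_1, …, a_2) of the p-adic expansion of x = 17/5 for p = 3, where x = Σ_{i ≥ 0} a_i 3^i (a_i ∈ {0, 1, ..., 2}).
(a_0, …, a_2) = (1, 2, 2)

v_3(17/5) = 0 (numerator and denominator both coprime to 3), so x ∈ ℤ_3^×. Compute digits iteratively via a_i = x_i mod 3, x_{i+1} = (x_i − a_i)/3, with x_0 = x:
  x_0 = 17/5;  a_0 = 1;  x_1 = (x_0 − 1)/3 = 4/5
  x_1 = 4/5;  a_1 = 2;  x_2 = (x_1 − 2)/3 = -2/5
  x_2 = -2/5;  a_2 = 2;  x_3 = (x_2 − 2)/3 = -4/5
Digits: (1, 2, 2).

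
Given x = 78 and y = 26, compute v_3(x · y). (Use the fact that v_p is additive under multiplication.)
v_3(2028) = 1

v_p(x) = 1 (factor: 78 = 3^1 · 26); v_p(y) = 0 (factor: 26 = 3^0 · 26). Additivity: v_p(xy) = v_p(x) + v_p(y) = 1 + 0 = 1. (Direct check: xy = 2028 = 3^1 · (676).)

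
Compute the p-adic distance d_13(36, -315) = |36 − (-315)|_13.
d_13(36, -315) = 1/13

Step 1 — x − y = 36 − (-315) = 351. Step 2 — v_13(351) = 1 (factor: 351 = (13^1 · 27); the sign does not affect v_p). Step 3 — |x − y|_13 = 13^{-1} = 1/13.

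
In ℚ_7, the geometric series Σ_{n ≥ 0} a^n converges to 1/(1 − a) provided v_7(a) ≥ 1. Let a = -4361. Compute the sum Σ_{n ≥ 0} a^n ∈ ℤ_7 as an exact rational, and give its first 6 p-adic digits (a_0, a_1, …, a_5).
Σ a^n = 1/(1 − a) = 1/4362;  first 6 digits = (1, 0, 2, 1, 2, 4)

v_7(a) = 2 ≥ 1, so the series converges in ℤ_7 to 1/(1 − a) = 1/(1 − (-4361)) = 1/4362. Expand this rational in ℤ_7: compute digits iteratively via d_i = x_i mod 7, x_{i+1} = (x_i − d_i)/7. The first 6 digits are (1, 0, 2, 1, 2, 4).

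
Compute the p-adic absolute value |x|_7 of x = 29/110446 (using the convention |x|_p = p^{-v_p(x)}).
|29/110446|_7 = 2401

Step 1 — compute v_7(x) by factoring powers of 7 out of the numerator and denominator: v_7(29/110446) = -4. Step 2 — apply |x|_p = p^{-v_p(x)} = 7^{4} = 2401.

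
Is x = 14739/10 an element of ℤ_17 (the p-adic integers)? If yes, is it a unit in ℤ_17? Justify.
x ∈ ℤ_17 but not a unit; v_17(x) = 3 > 0

ℤ_17 = {x ∈ ℚ_17 : v_17(x) ≥ 0} and ℤ_17^× = {x ∈ ℤ_17 : v_17(x) = 0}. Here v_17(14739/10) = v_17(num) − v_17(den) = 3; compare against these criteria.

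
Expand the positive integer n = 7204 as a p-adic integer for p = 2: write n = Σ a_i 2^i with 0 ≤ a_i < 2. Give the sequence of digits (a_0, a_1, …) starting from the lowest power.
(a_0, a_1, …) = (0, 0, 1, 0, 0, 1, 0, 0, 0, 0, 1, 1, 1)

Repeated division by 2 gives the digits low-to-high: 7204 = 1·2^2 + 1·2^5 + 1·2^10 + 1·2^11 + 1·2^12. Digit sequence: (0, 0, 1, 0, 0, 1, 0, 0, 0, 0, 1, 1, 1).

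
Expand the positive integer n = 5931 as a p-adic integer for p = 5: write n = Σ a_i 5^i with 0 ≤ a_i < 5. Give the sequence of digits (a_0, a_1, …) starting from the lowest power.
(a_0, a_1, …) = (1, 1, 2, 2, 4, 1)

Repeated division by 5 gives the digits low-to-high: 5931 = 1 + 1·5^1 + 2·5^2 + 2·5^3 + 4·5^4 + 1·5^5. Digit sequence: (1, 1, 2, 2, 4, 1).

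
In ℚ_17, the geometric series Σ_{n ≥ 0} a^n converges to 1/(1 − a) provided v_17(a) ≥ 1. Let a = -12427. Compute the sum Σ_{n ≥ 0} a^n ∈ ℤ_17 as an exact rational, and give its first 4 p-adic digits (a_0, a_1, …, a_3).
Σ a^n = 1/(1 − a) = 1/12428;  first 4 digits = (1, 0, 8, 14)

v_17(a) = 2 ≥ 1, so the series converges in ℤ_17 to 1/(1 − a) = 1/(1 − (-12427)) = 1/12428. Expand this rational in ℤ_17: compute digits iteratively via d_i = x_i mod 17, x_{i+1} = (x_i − d_i)/17. The first 4 digits are (1, 0, 8, 14).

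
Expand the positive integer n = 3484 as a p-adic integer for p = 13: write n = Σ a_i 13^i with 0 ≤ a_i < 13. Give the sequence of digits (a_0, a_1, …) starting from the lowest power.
(a_0, a_1, …) = (0, 8, 7, 1)

Repeated division by 13 gives the digits low-to-high: 3484 = 8·13^1 + 7·13^2 + 1·13^3. Digit sequence: (0, 8, 7, 1).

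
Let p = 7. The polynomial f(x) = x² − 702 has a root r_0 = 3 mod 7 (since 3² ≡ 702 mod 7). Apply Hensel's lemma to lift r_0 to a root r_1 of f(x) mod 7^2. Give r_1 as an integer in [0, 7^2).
r_1 = 45 (mod 49)

Hensel's recurrence: r_{i+1} = r_i − f(r_i)·(f′(r_i))^{-1} mod 7^{i+2}, with f′(x) = 2x. Iterate:
  r_0 = 3 (mod 7)
  r_1 = 45 (mod 49)
Final: r_1 = 45, and one checks f(r_1) ≡ 0 mod 7^2.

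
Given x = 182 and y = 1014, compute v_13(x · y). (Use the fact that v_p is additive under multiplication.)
v_13(184548) = 3

v_p(x) = 1 (factor: 182 = 13^1 · 14); v_p(y) = 2 (factor: 1014 = 13^2 · 6). Additivity: v_p(xy) = v_p(x) + v_p(y) = 1 + 2 = 3. (Direct check: xy = 184548 = 13^3 · (84).)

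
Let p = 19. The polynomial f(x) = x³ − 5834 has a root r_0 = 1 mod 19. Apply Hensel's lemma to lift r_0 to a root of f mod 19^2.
r_1 = 20 (mod 361)

Hensel: r_{i+1} = r_i − f(r_i)/f′(r_i) mod 19^{i+2}, where f′(x) = 3x². Iterate:
  r_0 = 1 (mod 19)
  r_1 = 20 (mod 361)
Final: r = 20 with f(r) ≡ 0 mod 19^2.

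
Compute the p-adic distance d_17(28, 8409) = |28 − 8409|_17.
d_17(28, 8409) = 1/289

Step 1 — x − y = 28 − 8409 = -8381. Step 2 — v_17(-8381) = 2 (factor: -8381 = −(17^2 · 29); the sign does not affect v_p). Step 3 — |x − y|_17 = 17^{-2} = 1/289.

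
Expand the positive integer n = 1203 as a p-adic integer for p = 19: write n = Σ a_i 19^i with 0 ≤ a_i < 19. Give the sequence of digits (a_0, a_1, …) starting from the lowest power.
(a_0, a_1, …) = (6, 6, 3)

Repeated division by 19 gives the digits low-to-high: 1203 = 6 + 6·19^1 + 3·19^2. Digit sequence: (6, 6, 3).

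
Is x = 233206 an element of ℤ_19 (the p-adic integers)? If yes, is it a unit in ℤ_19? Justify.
x ∈ ℤ_19 but not a unit; v_19(x) = 3 > 0

ℤ_19 = {x ∈ ℚ_19 : v_19(x) ≥ 0} and ℤ_19^× = {x ∈ ℤ_19 : v_19(x) = 0}. Here v_19(233206) = v_19(num) − v_19(den) = 3; compare against these criteria.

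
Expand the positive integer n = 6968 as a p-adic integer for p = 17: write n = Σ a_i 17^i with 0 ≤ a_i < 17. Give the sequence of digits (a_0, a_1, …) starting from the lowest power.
(a_0, a_1, …) = (15, 1, 7, 1)

Repeated division by 17 gives the digits low-to-high: 6968 = 15 + 1·17^1 + 7·17^2 + 1·17^3. Digit sequence: (15, 1, 7, 1).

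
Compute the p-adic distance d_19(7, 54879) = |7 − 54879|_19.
d_19(7, 54879) = 1/6859

Step 1 — x − y = 7 − 54879 = -54872. Step 2 — v_19(-54872) = 3 (factor: -54872 = −(19^3 · 8); the sign does not affect v_p). Step 3 — |x − y|_19 = 19^{-3} = 1/6859.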